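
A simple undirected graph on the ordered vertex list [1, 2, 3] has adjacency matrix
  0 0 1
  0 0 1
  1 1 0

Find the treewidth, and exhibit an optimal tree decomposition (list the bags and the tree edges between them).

Every bag has size at most 2, so the width is 2 − 1 = 1 and tw(G) ≤ 1. G has an edge, so its treewidth is at least 1. Combining the bounds, tw(G) = 1.

Treewidth 1.
One such decomposition:
Bags: B1 = {2, 3}  B2 = {1, 3}
Tree: B1–B2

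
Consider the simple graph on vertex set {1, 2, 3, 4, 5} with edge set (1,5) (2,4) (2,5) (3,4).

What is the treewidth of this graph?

1

A width-1 tree decomposition is:
Bags: B1 = {1, 5}  B2 = {2, 5}  B3 = {2, 4}  B4 = {3, 4}
Tree: B1–B2, B2–B3, B3–B4
Every bag has size at most 2, so the width is 2 − 1 = 1 and tw(G) ≤ 1. G has an edge, so its treewidth is at least 1. The upper and lower bounds meet at 1, so that is the treewidth.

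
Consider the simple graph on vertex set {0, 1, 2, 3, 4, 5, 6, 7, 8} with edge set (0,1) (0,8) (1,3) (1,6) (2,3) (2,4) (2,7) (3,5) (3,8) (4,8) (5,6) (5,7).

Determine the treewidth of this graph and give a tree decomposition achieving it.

Treewidth 3.
One optimal decomposition is:
Bags: B1 = {2, 5, 6, 7}  B2 = {2, 3, 5, 6}  B3 = {1, 2, 3, 6}  B4 = {1, 2, 3, 4}  B5 = {1, 3, 4, 8}  B6 = {0, 1, 4, 8}
Tree: B1–B2, B2–B3, B3–B4, B4–B5, B5–B6

Each bag holds 4 vertices, so the decomposition has width 3, which upper-bounds the treewidth. For the lower bound: the 4 vertex sets {5,6,7}, {2}, {3}, {0,1,4,8} are disjoint, each induces a connected subgraph, and every pair is joined by at least one edge of G. Contracting each set to a single vertex therefore yields K_{4} as a minor, and since treewidth is minor-monotone, tw(G) ≥ tw(K_{4}) = 3. The upper and lower bounds meet at 3, so that is the treewidth.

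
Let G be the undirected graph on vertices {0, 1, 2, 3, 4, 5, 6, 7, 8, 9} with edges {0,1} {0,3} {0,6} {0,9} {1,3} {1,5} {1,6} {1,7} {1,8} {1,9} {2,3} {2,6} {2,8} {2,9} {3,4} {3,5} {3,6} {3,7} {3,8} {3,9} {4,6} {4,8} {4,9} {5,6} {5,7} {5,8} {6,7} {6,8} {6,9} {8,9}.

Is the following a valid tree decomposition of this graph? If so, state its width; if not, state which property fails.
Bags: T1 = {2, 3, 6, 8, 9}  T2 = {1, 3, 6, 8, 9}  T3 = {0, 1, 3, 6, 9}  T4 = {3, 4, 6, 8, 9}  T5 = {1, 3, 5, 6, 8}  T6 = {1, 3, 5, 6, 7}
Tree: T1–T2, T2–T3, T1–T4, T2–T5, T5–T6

Yes; width 4.

Every vertex of G appears in some bag (union = {0, 1, 2, 3, 4, 5, 6, 7, 8, 9}); every edge is covered by a bag; and for each vertex v the set of bags containing v is connected in the bag tree. The decomposition is therefore valid. The largest bag has 5 vertices, so the width is 4.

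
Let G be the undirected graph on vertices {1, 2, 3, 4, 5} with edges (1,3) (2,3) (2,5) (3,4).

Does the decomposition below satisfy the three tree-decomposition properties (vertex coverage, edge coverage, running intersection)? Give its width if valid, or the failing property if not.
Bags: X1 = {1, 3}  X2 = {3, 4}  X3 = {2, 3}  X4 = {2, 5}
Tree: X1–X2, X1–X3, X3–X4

Yes; width 1.

Vertex coverage: the bags together contain {1, 2, 3, 4, 5}, the full vertex set. Edge coverage: each edge of G has both endpoints in at least one bag. Running intersection: for every vertex, the bags containing it form a connected subtree. All three properties hold, so this is a valid tree decomposition of width max|bag| − 1 = 1, and hence tw(G) ≤ 1.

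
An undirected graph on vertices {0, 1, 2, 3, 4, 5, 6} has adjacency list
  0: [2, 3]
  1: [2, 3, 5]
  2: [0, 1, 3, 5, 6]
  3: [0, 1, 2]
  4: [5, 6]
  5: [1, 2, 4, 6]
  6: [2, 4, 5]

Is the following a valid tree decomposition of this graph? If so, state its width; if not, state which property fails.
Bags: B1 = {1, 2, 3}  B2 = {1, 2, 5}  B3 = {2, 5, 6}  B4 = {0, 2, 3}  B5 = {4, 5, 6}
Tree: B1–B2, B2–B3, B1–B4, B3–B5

Yes; width 2.

Vertex coverage: the bags together contain {0, 1, 2, 3, 4, 5, 6}, the full vertex set. Edge coverage: each edge of G has both endpoints in at least one bag. Running intersection: for every vertex, the bags containing it form a connected subtree. All three properties hold, so this is a valid tree decomposition of width max|bag| − 1 = 2, and hence tw(G) ≤ 2.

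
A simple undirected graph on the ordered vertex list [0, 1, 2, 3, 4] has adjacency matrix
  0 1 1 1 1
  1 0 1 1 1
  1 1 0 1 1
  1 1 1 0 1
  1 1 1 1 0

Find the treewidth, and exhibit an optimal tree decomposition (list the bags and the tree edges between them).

Treewidth 4.
One optimal decomposition is:
Bags: B1 = {0, 1, 2, 3, 4}
Tree: (single bag)

A single bag containing all 5 vertices is trivially a valid decomposition of width 4. For the lower bound, the 5 vertices {0, 1, 2, 3, 4} are pairwise adjacent, and any tree decomposition puts a clique entirely inside one bag — forcing width ≥ 4. The upper and lower bounds meet at 4, so that is the treewidth.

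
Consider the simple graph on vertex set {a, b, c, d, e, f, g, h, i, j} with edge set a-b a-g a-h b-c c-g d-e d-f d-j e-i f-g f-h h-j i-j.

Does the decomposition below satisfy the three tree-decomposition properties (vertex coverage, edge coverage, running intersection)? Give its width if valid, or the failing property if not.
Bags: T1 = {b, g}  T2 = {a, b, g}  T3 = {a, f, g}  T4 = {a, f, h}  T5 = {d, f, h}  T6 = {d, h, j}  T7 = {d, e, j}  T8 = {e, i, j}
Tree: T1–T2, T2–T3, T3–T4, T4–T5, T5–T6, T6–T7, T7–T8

A tree decomposition must satisfy three properties: every vertex lies in some bag; for every edge, both endpoints lie together in some bag; and for every vertex, the bags containing it form a connected subtree. Here vertex c appears in no bag, so the decomposition is invalid.

No — vertex c appears in no bag.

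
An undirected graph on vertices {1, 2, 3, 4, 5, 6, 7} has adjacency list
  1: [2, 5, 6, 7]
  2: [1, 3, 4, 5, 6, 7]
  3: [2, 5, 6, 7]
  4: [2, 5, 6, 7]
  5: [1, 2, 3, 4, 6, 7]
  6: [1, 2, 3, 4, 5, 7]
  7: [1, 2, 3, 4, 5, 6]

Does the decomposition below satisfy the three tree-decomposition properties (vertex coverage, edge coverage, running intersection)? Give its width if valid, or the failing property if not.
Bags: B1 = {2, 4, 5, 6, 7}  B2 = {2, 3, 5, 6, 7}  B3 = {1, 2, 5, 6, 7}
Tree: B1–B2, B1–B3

Yes; width 4.

Vertex coverage: the bags together contain {1, 2, 3, 4, 5, 6, 7}, the full vertex set. Edge coverage: each edge of G has both endpoints in at least one bag. Running intersection: for every vertex, the bags containing it form a connected subtree. All three properties hold, so this is a valid tree decomposition of width max|bag| − 1 = 4, and hence tw(G) ≤ 4.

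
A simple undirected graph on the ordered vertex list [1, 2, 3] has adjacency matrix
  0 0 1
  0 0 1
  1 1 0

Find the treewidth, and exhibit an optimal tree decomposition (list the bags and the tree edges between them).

Treewidth 1.
One such decomposition:
Bags: B1 = {1, 3}  B2 = {2, 3}
Tree: B1–B2

The largest bag has 2 vertices, giving width 1; this decomposition certifies tw(G) ≤ 1. G has an edge, so its treewidth is at least 1. The upper and lower bounds meet at 1, so that is the treewidth.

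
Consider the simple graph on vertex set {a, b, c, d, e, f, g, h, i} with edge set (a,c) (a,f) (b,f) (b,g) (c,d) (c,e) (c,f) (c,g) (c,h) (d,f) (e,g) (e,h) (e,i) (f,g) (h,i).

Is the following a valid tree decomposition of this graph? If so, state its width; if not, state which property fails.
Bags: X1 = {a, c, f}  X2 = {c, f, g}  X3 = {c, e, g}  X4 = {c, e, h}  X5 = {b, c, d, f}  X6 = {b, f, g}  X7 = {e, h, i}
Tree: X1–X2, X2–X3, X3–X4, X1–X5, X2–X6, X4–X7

No — bags containing vertex b are not connected in the tree.

A tree decomposition must satisfy three properties: every vertex lies in some bag; for every edge, both endpoints lie together in some bag; and for every vertex, the bags containing it form a connected subtree. Here bags containing vertex b are not connected in the tree, so the decomposition is invalid.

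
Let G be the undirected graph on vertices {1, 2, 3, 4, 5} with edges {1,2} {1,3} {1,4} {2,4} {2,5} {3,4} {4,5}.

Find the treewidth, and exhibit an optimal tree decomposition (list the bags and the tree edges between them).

Each bag holds 3 vertices, so the decomposition has width 2, which upper-bounds the treewidth. Conversely, {1, 2, 4} is a clique of size 3, and the vertices of any clique must share a bag in every tree decomposition; so some bag has ≥ 3 vertices and tw(G) ≥ 2. Therefore the treewidth is 2.

Treewidth 2.
One optimal decomposition is:
Bags: B1 = {2, 4, 5}  B2 = {1, 2, 4}  B3 = {1, 3, 4}
Tree: B1–B2, B2–B3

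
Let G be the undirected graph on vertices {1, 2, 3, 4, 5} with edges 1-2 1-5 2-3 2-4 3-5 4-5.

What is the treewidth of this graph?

A width-2 tree decomposition is:
Bags: B1 = {2, 3, 5}  B2 = {2, 4, 5}  B3 = {1, 2, 5}
Tree: B1–B2, B2–B3
Every bag has size at most 3, so the width is 3 − 1 = 2 and tw(G) ≤ 2. Since 3–2–4–5–3 is a cycle in G, G is not acyclic. Forests are exactly the graphs of treewidth ≤ 1, so tw(G) ≥ 2. The upper and lower bounds meet at 2, so that is the treewidth.

2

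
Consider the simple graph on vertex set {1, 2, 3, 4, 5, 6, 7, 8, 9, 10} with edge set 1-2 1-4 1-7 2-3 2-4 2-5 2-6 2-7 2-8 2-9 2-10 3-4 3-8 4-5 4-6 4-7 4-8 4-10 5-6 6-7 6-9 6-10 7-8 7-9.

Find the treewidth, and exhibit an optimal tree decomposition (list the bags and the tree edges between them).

The largest bag has 4 vertices, giving width 3; this decomposition certifies tw(G) ≤ 3. Conversely, {2, 6, 7, 9} is a clique of size 4, and the vertices of any clique must share a bag in every tree decomposition; so some bag has ≥ 4 vertices and tw(G) ≥ 3. Therefore the treewidth is 3.

Treewidth 3.
One such decomposition:
Bags: B1 = {2, 4, 6, 7}  B2 = {1, 2, 4, 7}  B3 = {2, 6, 7, 9}  B4 = {2, 4, 5, 6}  B5 = {2, 4, 7, 8}  B6 = {2, 4, 6, 10}  B7 = {2, 3, 4, 8}
Tree: B1–B2, B1–B3, B1–B4, B2–B5, B4–B6, B5–B7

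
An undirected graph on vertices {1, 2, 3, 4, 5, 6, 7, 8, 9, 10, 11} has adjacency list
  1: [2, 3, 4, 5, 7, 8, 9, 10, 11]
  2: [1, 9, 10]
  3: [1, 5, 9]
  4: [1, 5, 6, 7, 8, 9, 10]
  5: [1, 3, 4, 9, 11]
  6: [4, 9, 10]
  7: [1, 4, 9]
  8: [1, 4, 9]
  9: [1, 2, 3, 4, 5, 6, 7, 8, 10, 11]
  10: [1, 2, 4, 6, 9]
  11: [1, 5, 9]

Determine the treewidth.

A width-3 tree decomposition is:
Bags: B1 = {1, 4, 9, 10}  B2 = {1, 4, 5, 9}  B3 = {1, 2, 9, 10}  B4 = {1, 5, 9, 11}  B5 = {1, 4, 8, 9}  B6 = {1, 3, 5, 9}  B7 = {1, 4, 7, 9}  B8 = {4, 6, 9, 10}
Tree: B1–B2, B1–B3, B2–B4, B2–B5, B4–B6, B2–B7, B1–B8
Each bag holds 4 vertices, so the decomposition has width 3, which upper-bounds the treewidth. Conversely, {1, 5, 9, 11} is a clique of size 4, and the vertices of any clique must share a bag in every tree decomposition; so some bag has ≥ 4 vertices and tw(G) ≥ 3. Therefore the treewidth is 3.

3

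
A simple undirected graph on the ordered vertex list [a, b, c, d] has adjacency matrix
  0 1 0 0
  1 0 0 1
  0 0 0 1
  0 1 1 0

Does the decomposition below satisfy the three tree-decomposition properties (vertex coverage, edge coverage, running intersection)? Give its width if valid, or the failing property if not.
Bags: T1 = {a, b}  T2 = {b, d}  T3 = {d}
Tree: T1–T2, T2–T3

A tree decomposition must satisfy three properties: every vertex lies in some bag; for every edge, both endpoints lie together in some bag; and for every vertex, the bags containing it form a connected subtree. Here vertex c appears in no bag, so the decomposition is invalid.

No — vertex c appears in no bag.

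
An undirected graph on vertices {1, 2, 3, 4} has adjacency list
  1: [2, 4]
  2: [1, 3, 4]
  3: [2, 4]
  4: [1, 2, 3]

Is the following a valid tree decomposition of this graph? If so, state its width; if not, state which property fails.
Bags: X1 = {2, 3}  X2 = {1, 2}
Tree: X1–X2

A tree decomposition must satisfy three properties: every vertex lies in some bag; for every edge, both endpoints lie together in some bag; and for every vertex, the bags containing it form a connected subtree. Here vertex 4 appears in no bag, so the decomposition is invalid.

No — vertex 4 appears in no bag.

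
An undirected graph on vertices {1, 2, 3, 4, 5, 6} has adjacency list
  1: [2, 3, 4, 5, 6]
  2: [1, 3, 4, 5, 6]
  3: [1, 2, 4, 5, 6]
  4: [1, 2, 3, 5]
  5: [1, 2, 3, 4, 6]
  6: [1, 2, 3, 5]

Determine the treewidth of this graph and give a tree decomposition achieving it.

Treewidth 4.
One such decomposition:
Bags: B1 = {1, 2, 3, 4, 5}  B2 = {1, 2, 3, 5, 6}
Tree: B1–B2

Each bag holds 5 vertices, so the decomposition has width 4, which upper-bounds the treewidth. On the other hand G contains the 5-clique {1, 2, 3, 4, 5}. A clique must lie in a single bag of any decomposition, so no decomposition can have width below 4. The upper and lower bounds meet at 4, so that is the treewidth.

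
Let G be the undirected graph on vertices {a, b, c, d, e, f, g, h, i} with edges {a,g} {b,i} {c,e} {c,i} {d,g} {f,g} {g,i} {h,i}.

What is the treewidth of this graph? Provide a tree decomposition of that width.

Treewidth 1.
One optimal decomposition is:
Bags: B1 = {g, i}  B2 = {f, g}  B3 = {b, i}  B4 = {c, i}  B5 = {c, e}  B6 = {d, g}  B7 = {a, g}  B8 = {h, i}
Tree: B1–B2, B1–B3, B3–B4, B4–B5, B1–B6, B6–B7, B1–B8

Each bag holds 2 vertices, so the decomposition has width 1, which upper-bounds the treewidth. G has an edge, so its treewidth is at least 1. Combining the bounds, tw(G) = 1.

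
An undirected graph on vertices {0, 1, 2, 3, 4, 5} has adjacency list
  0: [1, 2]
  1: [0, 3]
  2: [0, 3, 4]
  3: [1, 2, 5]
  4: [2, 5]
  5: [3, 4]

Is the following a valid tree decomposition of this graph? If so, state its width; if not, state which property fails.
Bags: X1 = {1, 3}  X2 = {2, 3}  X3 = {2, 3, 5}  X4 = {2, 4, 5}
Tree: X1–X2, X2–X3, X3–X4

No — vertex 0 appears in no bag.

A tree decomposition must satisfy three properties: every vertex lies in some bag; for every edge, both endpoints lie together in some bag; and for every vertex, the bags containing it form a connected subtree. Here vertex 0 appears in no bag, so the decomposition is invalid.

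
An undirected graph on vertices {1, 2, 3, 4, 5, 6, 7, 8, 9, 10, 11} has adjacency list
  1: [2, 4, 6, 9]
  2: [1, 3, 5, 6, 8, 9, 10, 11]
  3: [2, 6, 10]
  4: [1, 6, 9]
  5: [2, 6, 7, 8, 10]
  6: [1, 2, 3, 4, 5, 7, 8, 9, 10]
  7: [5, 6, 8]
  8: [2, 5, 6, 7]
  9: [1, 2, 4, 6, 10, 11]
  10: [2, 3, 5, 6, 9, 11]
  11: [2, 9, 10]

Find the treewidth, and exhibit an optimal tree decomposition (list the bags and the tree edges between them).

Every bag has size at most 4, so the width is 4 − 1 = 3 and tw(G) ≤ 3. On the other hand G contains the 4-clique {2, 9, 10, 11}. A clique must lie in a single bag of any decomposition, so no decomposition can have width below 3. Combining the bounds, tw(G) = 3.

Treewidth 3.
One optimal decomposition is:
Bags: B1 = {2, 3, 6, 10}  B2 = {2, 6, 9, 10}  B3 = {2, 5, 6, 10}  B4 = {2, 5, 6, 8}  B5 = {1, 2, 6, 9}  B6 = {1, 4, 6, 9}  B7 = {5, 6, 7, 8}  B8 = {2, 9, 10, 11}
Tree: B1–B2, B2–B3, B3–B4, B2–B5, B5–B6, B4–B7, B2–B8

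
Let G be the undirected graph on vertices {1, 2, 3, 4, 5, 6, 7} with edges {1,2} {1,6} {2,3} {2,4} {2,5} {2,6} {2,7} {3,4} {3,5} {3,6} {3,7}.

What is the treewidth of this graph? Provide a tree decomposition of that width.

Each bag holds 3 vertices, so the decomposition has width 2, which upper-bounds the treewidth. For the lower bound, the 3 vertices {1, 2, 6} are pairwise adjacent, and any tree decomposition puts a clique entirely inside one bag — forcing width ≥ 2. Therefore the treewidth is 2.

Treewidth 2.
One such decomposition:
Bags: B1 = {2, 3, 6}  B2 = {1, 2, 6}  B3 = {2, 3, 4}  B4 = {2, 3, 5}  B5 = {2, 3, 7}
Tree: B1–B2, B1–B3, B1–B4, B1–B5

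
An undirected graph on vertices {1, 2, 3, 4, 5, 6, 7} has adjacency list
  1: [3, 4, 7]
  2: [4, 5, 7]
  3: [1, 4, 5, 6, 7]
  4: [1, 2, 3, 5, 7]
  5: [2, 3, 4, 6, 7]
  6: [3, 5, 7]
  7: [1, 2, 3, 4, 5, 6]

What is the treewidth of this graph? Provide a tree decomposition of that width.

The largest bag has 4 vertices, giving width 3; this decomposition certifies tw(G) ≤ 3. For the lower bound, the 4 vertices {2, 4, 5, 7} are pairwise adjacent, and any tree decomposition puts a clique entirely inside one bag — forcing width ≥ 3. The upper and lower bounds meet at 3, so that is the treewidth.

Treewidth 3.
One optimal decomposition is:
Bags: B1 = {3, 4, 5, 7}  B2 = {2, 4, 5, 7}  B3 = {3, 5, 6, 7}  B4 = {1, 3, 4, 7}
Tree: B1–B2, B1–B3, B1–B4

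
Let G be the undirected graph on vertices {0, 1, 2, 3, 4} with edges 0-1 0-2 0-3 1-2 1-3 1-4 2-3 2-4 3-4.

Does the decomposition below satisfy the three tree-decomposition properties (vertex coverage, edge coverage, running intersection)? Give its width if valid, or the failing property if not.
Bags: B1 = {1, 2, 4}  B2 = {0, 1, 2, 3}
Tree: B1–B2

No — edge (3,4) lies in no bag.

A tree decomposition must satisfy three properties: every vertex lies in some bag; for every edge, both endpoints lie together in some bag; and for every vertex, the bags containing it form a connected subtree. Here edge (3,4) lies in no bag, so the decomposition is invalid.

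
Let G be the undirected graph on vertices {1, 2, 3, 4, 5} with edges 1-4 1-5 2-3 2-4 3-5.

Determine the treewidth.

2

A width-2 tree decomposition is:
Bags: B1 = {1, 3, 5}  B2 = {1, 2, 3}  B3 = {1, 2, 4}
Tree: B1–B2, B2–B3
The largest bag has 3 vertices, giving width 2; this decomposition certifies tw(G) ≤ 2. For the lower bound, G contains the cycle 1–5–3–2–4–1, so G is not a forest; only forests have treewidth ≤ 1, hence tw(G) ≥ 2. Combining the bounds, tw(G) = 2.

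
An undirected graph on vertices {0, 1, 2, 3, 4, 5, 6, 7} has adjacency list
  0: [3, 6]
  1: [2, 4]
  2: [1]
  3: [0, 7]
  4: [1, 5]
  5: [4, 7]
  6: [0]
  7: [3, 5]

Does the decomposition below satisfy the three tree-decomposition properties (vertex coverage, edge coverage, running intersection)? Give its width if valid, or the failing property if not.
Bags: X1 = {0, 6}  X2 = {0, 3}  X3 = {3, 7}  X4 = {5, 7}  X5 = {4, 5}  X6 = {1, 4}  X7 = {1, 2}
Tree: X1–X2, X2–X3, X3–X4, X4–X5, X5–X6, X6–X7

Checking the three conditions: (i) the bags cover all of {0, 1, 2, 3, 4, 5, 6, 7}; (ii) for each edge, some bag contains both endpoints; (iii) the bags containing any fixed vertex form a subtree. All hold, so the decomposition is valid with width 2 − 1 = 1.

Yes; width 1.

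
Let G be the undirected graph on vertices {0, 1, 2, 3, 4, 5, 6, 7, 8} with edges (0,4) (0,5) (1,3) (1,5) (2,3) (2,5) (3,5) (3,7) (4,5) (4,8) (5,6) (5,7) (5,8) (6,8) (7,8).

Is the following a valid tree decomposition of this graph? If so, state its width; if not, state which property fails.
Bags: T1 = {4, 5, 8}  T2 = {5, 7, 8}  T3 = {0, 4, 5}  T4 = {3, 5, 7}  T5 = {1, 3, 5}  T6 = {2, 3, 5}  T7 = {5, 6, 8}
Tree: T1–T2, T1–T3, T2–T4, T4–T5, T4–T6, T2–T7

Yes; width 2.

Checking the three conditions: (i) the bags cover all of {0, 1, 2, 3, 4, 5, 6, 7, 8}; (ii) for each edge, some bag contains both endpoints; (iii) the bags containing any fixed vertex form a subtree. All hold, so the decomposition is valid with width 3 − 1 = 2.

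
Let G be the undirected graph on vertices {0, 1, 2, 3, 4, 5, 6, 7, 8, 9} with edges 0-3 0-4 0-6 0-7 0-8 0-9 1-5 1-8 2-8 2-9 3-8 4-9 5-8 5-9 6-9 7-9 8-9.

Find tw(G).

2

A width-2 tree decomposition is:
Bags: B1 = {0, 8, 9}  B2 = {0, 3, 8}  B3 = {0, 6, 9}  B4 = {5, 8, 9}  B5 = {0, 4, 9}  B6 = {0, 7, 9}  B7 = {2, 8, 9}  B8 = {1, 5, 8}
Tree: B1–B2, B1–B3, B1–B4, B3–B5, B5–B6, B4–B7, B4–B8
Each bag holds 3 vertices, so the decomposition has width 2, which upper-bounds the treewidth. For the lower bound, the 3 vertices {1, 5, 8} are pairwise adjacent, and any tree decomposition puts a clique entirely inside one bag — forcing width ≥ 2. Combining the bounds, tw(G) = 2.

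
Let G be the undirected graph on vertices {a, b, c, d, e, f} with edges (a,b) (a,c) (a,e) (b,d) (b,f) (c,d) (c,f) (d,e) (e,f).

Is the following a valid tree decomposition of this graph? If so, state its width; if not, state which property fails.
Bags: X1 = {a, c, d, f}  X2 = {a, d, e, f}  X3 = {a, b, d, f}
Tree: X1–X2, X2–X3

Vertex coverage: the bags together contain {a, b, c, d, e, f}, the full vertex set. Edge coverage: each edge of G has both endpoints in at least one bag. Running intersection: for every vertex, the bags containing it form a connected subtree. All three properties hold, so this is a valid tree decomposition of width max|bag| − 1 = 3, and hence tw(G) ≤ 3.

Yes; width 3.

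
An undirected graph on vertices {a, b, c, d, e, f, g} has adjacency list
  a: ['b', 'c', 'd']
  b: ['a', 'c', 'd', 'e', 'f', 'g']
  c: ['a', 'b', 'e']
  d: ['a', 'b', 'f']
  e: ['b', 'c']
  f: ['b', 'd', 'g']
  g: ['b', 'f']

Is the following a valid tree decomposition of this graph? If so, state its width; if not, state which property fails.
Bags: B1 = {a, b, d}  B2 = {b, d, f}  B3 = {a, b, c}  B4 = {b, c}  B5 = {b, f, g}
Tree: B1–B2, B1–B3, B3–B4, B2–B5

A tree decomposition must satisfy three properties: every vertex lies in some bag; for every edge, both endpoints lie together in some bag; and for every vertex, the bags containing it form a connected subtree. Here vertex e appears in no bag, so the decomposition is invalid.

No — vertex e appears in no bag.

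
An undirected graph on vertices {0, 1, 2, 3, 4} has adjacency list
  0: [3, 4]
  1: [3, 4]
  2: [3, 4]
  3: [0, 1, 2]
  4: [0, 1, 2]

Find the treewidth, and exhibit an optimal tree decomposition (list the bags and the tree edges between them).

Treewidth 2.
One optimal decomposition is:
Bags: B1 = {0, 3, 4}  B2 = {2, 3, 4}  B3 = {1, 3, 4}
Tree: B1–B2, B2–B3

Every bag has size at most 3, so the width is 3 − 1 = 2 and tw(G) ≤ 2. The edges 3–0–4–2–3 form a cycle, so G is not a tree and its treewidth is at least 2. Therefore the treewidth is 2.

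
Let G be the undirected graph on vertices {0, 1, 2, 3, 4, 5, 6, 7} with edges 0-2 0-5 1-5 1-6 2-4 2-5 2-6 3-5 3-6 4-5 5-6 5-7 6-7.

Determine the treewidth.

2

A width-2 tree decomposition is:
Bags: B1 = {0, 2, 5}  B2 = {2, 5, 6}  B3 = {3, 5, 6}  B4 = {1, 5, 6}  B5 = {2, 4, 5}  B6 = {5, 6, 7}
Tree: B1–B2, B2–B3, B2–B4, B1–B5, B4–B6
The largest bag has 3 vertices, giving width 2; this decomposition certifies tw(G) ≤ 2. On the other hand G contains the 3-clique {0, 2, 5}. A clique must lie in a single bag of any decomposition, so no decomposition can have width below 2. Therefore the treewidth is 2.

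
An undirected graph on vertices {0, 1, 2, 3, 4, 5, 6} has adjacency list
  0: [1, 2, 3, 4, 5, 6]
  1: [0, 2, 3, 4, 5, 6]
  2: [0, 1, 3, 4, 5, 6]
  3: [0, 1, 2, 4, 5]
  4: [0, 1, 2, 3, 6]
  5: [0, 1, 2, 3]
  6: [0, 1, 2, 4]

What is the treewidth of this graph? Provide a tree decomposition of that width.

The largest bag has 5 vertices, giving width 4; this decomposition certifies tw(G) ≤ 4. On the other hand G contains the 5-clique {0, 1, 2, 3, 4}. A clique must lie in a single bag of any decomposition, so no decomposition can have width below 4. Hence tw(G) = 4 exactly.

Treewidth 4.
One optimal decomposition is:
Bags: B1 = {0, 1, 2, 3, 4}  B2 = {0, 1, 2, 3, 5}  B3 = {0, 1, 2, 4, 6}
Tree: B1–B2, B1–B3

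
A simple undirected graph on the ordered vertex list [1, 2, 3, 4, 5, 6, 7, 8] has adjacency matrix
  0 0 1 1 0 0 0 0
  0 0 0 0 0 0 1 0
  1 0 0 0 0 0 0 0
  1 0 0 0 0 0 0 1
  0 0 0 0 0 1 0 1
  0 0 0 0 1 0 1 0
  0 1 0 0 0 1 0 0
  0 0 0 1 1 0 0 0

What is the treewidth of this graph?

1

A width-1 tree decomposition is:
Bags: B1 = {1, 3}  B2 = {1, 4}  B3 = {4, 8}  B4 = {5, 8}  B5 = {5, 6}  B6 = {6, 7}  B7 = {2, 7}
Tree: B1–B2, B2–B3, B3–B4, B4–B5, B5–B6, B6–B7
Every bag has size at most 2, so the width is 2 − 1 = 1 and tw(G) ≤ 1. Any graph with an edge has treewidth ≥ 1, and G has the edge 3–1. Therefore the treewidth is 1.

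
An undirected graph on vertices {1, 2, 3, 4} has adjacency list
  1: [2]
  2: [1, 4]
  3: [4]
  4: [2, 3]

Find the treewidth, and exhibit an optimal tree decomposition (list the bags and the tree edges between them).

Treewidth 1.
Bags: B1 = {1, 2}  B2 = {2, 4}  B3 = {3, 4}
Tree: B1–B2, B2–B3

Every bag has size at most 2, so the width is 2 − 1 = 1 and tw(G) ≤ 1. Since G has at least one edge (e.g. 1–2), it is not an edgeless graph, so tw(G) ≥ 1. Therefore the treewidth is 1.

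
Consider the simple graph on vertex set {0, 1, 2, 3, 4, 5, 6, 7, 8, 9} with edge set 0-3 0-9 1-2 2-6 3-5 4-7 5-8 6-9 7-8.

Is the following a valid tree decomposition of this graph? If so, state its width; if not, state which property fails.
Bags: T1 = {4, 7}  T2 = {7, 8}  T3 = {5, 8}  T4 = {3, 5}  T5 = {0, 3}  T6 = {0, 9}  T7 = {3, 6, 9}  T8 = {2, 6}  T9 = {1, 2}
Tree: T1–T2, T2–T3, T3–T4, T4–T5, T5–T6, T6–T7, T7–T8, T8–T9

No — bags containing vertex 3 are not connected in the tree.

A tree decomposition must satisfy three properties: every vertex lies in some bag; for every edge, both endpoints lie together in some bag; and for every vertex, the bags containing it form a connected subtree. Here bags containing vertex 3 are not connected in the tree, so the decomposition is invalid.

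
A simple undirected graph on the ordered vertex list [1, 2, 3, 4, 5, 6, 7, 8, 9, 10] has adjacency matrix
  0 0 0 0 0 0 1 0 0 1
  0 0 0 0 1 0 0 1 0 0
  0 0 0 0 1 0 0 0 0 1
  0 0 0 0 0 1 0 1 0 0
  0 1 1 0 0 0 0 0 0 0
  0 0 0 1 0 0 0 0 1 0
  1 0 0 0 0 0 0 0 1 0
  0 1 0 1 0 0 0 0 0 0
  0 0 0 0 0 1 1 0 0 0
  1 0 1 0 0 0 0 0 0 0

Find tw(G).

A width-2 tree decomposition is:
Bags: B1 = {1, 7, 10}  B2 = {3, 7, 10}  B3 = {3, 5, 7}  B4 = {2, 5, 7}  B5 = {2, 7, 8}  B6 = {4, 7, 8}  B7 = {4, 6, 7}  B8 = {6, 7, 9}
Tree: B1–B2, B2–B3, B3–B4, B4–B5, B5–B6, B6–B7, B7–B8
Every bag has size at most 3, so the width is 3 − 1 = 2 and tw(G) ≤ 2. The edges 7–1–10–3–5–2–8–4–6–9–7 form a cycle, so G is not a tree and its treewidth is at least 2. Therefore the treewidth is 2.

2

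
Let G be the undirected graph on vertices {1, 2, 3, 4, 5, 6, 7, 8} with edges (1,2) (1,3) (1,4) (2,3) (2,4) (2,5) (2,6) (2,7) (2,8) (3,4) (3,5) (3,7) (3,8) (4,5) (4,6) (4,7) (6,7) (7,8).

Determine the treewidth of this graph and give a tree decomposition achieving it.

Each bag holds 4 vertices, so the decomposition has width 3, which upper-bounds the treewidth. On the other hand G contains the 4-clique {2, 3, 7, 8}. A clique must lie in a single bag of any decomposition, so no decomposition can have width below 3. The upper and lower bounds meet at 3, so that is the treewidth.

Treewidth 3.
Bags: B1 = {2, 3, 4, 5}  B2 = {2, 3, 4, 7}  B3 = {1, 2, 3, 4}  B4 = {2, 4, 6, 7}  B5 = {2, 3, 7, 8}
Tree: B1–B2, B2–B3, B2–B4, B2–B5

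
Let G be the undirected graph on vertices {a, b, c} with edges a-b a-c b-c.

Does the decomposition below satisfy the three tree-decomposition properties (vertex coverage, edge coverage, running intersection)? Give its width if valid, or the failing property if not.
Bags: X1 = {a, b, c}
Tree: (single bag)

Checking the three conditions: (i) the bags cover all of {a, b, c}; (ii) for each edge, some bag contains both endpoints; (iii) the bags containing any fixed vertex form a subtree. All hold, so the decomposition is valid with width 3 − 1 = 2.

Yes; width 2.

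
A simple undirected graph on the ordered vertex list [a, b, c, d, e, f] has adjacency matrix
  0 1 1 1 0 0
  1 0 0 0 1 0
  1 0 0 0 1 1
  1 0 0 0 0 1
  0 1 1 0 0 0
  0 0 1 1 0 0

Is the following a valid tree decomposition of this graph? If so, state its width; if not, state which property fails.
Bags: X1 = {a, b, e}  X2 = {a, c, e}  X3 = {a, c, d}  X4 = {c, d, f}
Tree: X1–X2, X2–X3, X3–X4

Vertex coverage: the bags together contain {a, b, c, d, e, f}, the full vertex set. Edge coverage: each edge of G has both endpoints in at least one bag. Running intersection: for every vertex, the bags containing it form a connected subtree. All three properties hold, so this is a valid tree decomposition of width max|bag| − 1 = 2, and hence tw(G) ≤ 2.

Yes; width 2.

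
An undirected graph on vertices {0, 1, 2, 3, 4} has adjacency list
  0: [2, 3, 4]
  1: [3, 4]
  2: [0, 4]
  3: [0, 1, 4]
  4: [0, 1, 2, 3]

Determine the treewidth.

A width-2 tree decomposition is:
Bags: B1 = {0, 3, 4}  B2 = {0, 2, 4}  B3 = {1, 3, 4}
Tree: B1–B2, B1–B3
The largest bag has 3 vertices, giving width 2; this decomposition certifies tw(G) ≤ 2. Conversely, {0, 2, 4} is a clique of size 3, and the vertices of any clique must share a bag in every tree decomposition; so some bag has ≥ 3 vertices and tw(G) ≥ 2. The upper and lower bounds meet at 2, so that is the treewidth.

2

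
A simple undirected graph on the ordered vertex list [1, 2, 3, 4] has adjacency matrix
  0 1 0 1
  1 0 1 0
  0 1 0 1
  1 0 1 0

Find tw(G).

A width-2 tree decomposition is:
Bags: B1 = {1, 2, 3}  B2 = {1, 3, 4}
Tree: B1–B2
The largest bag has 3 vertices, giving width 2; this decomposition certifies tw(G) ≤ 2. The edges 3–2–1–4–3 form a cycle, so G is not a tree and its treewidth is at least 2. Hence tw(G) = 2 exactly.

2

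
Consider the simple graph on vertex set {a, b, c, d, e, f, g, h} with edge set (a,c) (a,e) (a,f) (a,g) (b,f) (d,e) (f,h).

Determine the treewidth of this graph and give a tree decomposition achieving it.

Treewidth 1.
Bags: B1 = {a, f}  B2 = {a, c}  B3 = {b, f}  B4 = {a, e}  B5 = {a, g}  B6 = {d, e}  B7 = {f, h}
Tree: B1–B2, B1–B3, B1–B4, B2–B5, B4–B6, B1–B7

The largest bag has 2 vertices, giving width 1; this decomposition certifies tw(G) ≤ 1. Since G has at least one edge (e.g. a–f), it is not an edgeless graph, so tw(G) ≥ 1. Therefore the treewidth is 1.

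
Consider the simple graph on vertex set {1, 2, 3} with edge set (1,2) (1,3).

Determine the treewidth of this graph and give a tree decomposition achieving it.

The largest bag has 2 vertices, giving width 1; this decomposition certifies tw(G) ≤ 1. Since G has at least one edge (e.g. 1–3), it is not an edgeless graph, so tw(G) ≥ 1. Combining the bounds, tw(G) = 1.

Treewidth 1.
One such decomposition:
Bags: B1 = {1, 3}  B2 = {1, 2}
Tree: B1–B2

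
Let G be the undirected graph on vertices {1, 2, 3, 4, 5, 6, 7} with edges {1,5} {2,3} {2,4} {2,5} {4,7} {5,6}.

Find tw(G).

A width-1 tree decomposition is:
Bags: B1 = {2, 5}  B2 = {2, 4}  B3 = {1, 5}  B4 = {2, 3}  B5 = {4, 7}  B6 = {5, 6}
Tree: B1–B2, B1–B3, B1–B4, B2–B5, B1–B6
Each bag holds 2 vertices, so the decomposition has width 1, which upper-bounds the treewidth. Any graph with an edge has treewidth ≥ 1, and G has the edge 2–5. The upper and lower bounds meet at 1, so that is the treewidth.

1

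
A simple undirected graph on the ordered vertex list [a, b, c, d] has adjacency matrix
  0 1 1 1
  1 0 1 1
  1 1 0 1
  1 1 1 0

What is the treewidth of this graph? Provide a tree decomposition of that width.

With just one bag of size 4, the width is 4 − 1 = 3, so tw(G) ≤ 3. On the other hand G contains the 4-clique {a, b, c, d}. A clique must lie in a single bag of any decomposition, so no decomposition can have width below 3. Combining the bounds, tw(G) = 3.

Treewidth 3.
One such decomposition:
Bags: B1 = {a, b, c, d}
Tree: (single bag)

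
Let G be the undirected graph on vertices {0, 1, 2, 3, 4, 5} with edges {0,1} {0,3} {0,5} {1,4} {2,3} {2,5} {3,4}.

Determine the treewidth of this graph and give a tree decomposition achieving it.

Each bag holds 3 vertices, so the decomposition has width 2, which upper-bounds the treewidth. The edges 5–2–3–0–5 form a cycle, so G is not a tree and its treewidth is at least 2. The upper and lower bounds meet at 2, so that is the treewidth.

Treewidth 2.
One optimal decomposition is:
Bags: B1 = {0, 2, 5}  B2 = {0, 2, 3}  B3 = {0, 1, 3}  B4 = {1, 3, 4}
Tree: B1–B2, B2–B3, B3–B4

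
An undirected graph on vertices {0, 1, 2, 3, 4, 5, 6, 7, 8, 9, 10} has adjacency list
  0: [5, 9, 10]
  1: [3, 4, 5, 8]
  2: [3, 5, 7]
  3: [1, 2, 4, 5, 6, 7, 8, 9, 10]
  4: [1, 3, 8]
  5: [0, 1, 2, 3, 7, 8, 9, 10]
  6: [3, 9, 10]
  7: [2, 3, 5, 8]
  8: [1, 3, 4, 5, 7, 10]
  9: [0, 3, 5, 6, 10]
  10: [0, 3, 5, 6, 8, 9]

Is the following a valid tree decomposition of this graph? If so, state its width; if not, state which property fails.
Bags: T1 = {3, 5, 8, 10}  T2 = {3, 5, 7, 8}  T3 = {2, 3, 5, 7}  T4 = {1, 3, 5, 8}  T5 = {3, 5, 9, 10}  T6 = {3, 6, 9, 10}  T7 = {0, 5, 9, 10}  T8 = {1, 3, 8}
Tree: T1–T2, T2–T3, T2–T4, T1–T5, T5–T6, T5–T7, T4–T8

No — vertex 4 appears in no bag.

A tree decomposition must satisfy three properties: every vertex lies in some bag; for every edge, both endpoints lie together in some bag; and for every vertex, the bags containing it form a connected subtree. Here vertex 4 appears in no bag, so the decomposition is invalid.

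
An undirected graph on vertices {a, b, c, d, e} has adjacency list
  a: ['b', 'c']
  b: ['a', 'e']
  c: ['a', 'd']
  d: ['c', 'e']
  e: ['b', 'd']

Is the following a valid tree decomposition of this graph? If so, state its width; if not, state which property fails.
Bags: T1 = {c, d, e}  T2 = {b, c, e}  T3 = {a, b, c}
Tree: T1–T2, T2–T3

Every vertex of G appears in some bag (union = {a, b, c, d, e}); every edge is covered by a bag; and for each vertex v the set of bags containing v is connected in the bag tree. The decomposition is therefore valid. The largest bag has 3 vertices, so the width is 2.

Yes; width 2.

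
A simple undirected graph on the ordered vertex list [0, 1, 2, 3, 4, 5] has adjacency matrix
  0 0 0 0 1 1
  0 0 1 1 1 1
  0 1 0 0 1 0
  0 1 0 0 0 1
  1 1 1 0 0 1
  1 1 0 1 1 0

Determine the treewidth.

A width-2 tree decomposition is:
Bags: B1 = {1, 3, 5}  B2 = {1, 4, 5}  B3 = {1, 2, 4}  B4 = {0, 4, 5}
Tree: B1–B2, B2–B3, B2–B4
The largest bag has 3 vertices, giving width 2; this decomposition certifies tw(G) ≤ 2. On the other hand G contains the 3-clique {0, 4, 5}. A clique must lie in a single bag of any decomposition, so no decomposition can have width below 2. Combining the bounds, tw(G) = 2.

2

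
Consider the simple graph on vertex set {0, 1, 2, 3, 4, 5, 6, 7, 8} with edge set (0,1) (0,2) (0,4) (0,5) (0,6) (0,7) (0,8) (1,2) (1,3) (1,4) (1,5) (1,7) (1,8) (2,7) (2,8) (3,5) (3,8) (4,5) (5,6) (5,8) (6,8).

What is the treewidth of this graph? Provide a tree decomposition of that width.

Each bag holds 4 vertices, so the decomposition has width 3, which upper-bounds the treewidth. For the lower bound, the 4 vertices {0, 1, 2, 8} are pairwise adjacent, and any tree decomposition puts a clique entirely inside one bag — forcing width ≥ 3. Therefore the treewidth is 3.

Treewidth 3.
Bags: B1 = {0, 1, 2, 7}  B2 = {0, 1, 2, 8}  B3 = {0, 1, 5, 8}  B4 = {0, 5, 6, 8}  B5 = {1, 3, 5, 8}  B6 = {0, 1, 4, 5}
Tree: B1–B2, B2–B3, B3–B4, B3–B5, B3–B6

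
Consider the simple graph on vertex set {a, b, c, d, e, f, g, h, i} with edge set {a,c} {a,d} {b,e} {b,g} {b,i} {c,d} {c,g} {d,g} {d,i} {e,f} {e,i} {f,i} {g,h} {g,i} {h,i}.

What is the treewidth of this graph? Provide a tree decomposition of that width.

Every bag has size at most 3, so the width is 3 − 1 = 2 and tw(G) ≤ 2. On the other hand G contains the 3-clique {c, d, g}. A clique must lie in a single bag of any decomposition, so no decomposition can have width below 2. The upper and lower bounds meet at 2, so that is the treewidth.

Treewidth 2.
Bags: B1 = {d, g, i}  B2 = {b, g, i}  B3 = {c, d, g}  B4 = {a, c, d}  B5 = {b, e, i}  B6 = {g, h, i}  B7 = {e, f, i}
Tree: B1–B2, B1–B3, B3–B4, B2–B5, B2–B6, B5–B7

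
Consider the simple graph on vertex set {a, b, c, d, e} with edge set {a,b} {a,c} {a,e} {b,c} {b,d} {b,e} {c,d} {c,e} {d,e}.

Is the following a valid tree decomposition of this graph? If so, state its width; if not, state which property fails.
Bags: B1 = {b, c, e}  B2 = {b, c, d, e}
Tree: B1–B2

A tree decomposition must satisfy three properties: every vertex lies in some bag; for every edge, both endpoints lie together in some bag; and for every vertex, the bags containing it form a connected subtree. Here vertex a appears in no bag, so the decomposition is invalid.

No — vertex a appears in no bag.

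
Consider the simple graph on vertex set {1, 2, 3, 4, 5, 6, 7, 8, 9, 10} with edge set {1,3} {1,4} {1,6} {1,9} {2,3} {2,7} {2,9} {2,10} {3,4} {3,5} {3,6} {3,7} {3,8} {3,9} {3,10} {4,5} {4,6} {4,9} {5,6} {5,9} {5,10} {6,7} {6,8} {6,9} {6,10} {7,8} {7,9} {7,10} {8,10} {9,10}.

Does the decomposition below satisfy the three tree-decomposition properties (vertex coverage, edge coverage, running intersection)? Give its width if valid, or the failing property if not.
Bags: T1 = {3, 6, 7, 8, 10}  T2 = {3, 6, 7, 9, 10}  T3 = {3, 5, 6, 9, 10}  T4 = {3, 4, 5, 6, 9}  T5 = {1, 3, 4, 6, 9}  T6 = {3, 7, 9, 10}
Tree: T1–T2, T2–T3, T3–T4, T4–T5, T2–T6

No — vertex 2 appears in no bag.

A tree decomposition must satisfy three properties: every vertex lies in some bag; for every edge, both endpoints lie together in some bag; and for every vertex, the bags containing it form a connected subtree. Here vertex 2 appears in no bag, so the decomposition is invalid.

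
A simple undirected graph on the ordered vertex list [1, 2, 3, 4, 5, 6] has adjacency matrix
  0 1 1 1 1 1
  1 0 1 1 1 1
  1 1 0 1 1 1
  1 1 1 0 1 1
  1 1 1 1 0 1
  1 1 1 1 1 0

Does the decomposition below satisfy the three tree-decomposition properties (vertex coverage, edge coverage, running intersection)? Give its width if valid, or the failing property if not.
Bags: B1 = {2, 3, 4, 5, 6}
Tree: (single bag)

No — vertex 1 appears in no bag.

A tree decomposition must satisfy three properties: every vertex lies in some bag; for every edge, both endpoints lie together in some bag; and for every vertex, the bags containing it form a connected subtree. Here vertex 1 appears in no bag, so the decomposition is invalid.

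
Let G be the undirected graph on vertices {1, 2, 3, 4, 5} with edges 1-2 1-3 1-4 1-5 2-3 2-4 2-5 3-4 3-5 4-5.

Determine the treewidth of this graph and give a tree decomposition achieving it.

Treewidth 4.
Bags: B1 = {1, 2, 3, 4, 5}
Tree: (single bag)

With just one bag of size 5, the width is 5 − 1 = 4, so tw(G) ≤ 4. Conversely, {1, 2, 3, 4, 5} is a clique of size 5, and the vertices of any clique must share a bag in every tree decomposition; so some bag has ≥ 5 vertices and tw(G) ≥ 4. The upper and lower bounds meet at 4, so that is the treewidth.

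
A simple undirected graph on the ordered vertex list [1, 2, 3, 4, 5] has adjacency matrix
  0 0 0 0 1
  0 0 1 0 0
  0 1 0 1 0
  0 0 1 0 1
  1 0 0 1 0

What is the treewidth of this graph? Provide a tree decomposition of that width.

Every bag has size at most 2, so the width is 2 − 1 = 1 and tw(G) ≤ 1. Any graph with an edge has treewidth ≥ 1, and G has the edge 1–5. Therefore the treewidth is 1.

Treewidth 1.
One such decomposition:
Bags: B1 = {1, 5}  B2 = {4, 5}  B3 = {3, 4}  B4 = {2, 3}
Tree: B1–B2, B2–B3, B3–B4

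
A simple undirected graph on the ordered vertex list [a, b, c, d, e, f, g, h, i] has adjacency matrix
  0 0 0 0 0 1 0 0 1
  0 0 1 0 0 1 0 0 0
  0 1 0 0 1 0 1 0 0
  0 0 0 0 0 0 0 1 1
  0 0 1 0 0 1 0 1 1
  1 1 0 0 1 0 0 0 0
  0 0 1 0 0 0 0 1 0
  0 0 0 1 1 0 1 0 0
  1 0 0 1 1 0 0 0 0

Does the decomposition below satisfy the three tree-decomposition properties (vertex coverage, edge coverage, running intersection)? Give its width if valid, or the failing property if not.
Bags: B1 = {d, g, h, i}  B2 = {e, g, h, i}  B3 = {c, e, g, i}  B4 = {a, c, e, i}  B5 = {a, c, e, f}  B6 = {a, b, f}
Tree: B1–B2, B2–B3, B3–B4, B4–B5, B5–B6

A tree decomposition must satisfy three properties: every vertex lies in some bag; for every edge, both endpoints lie together in some bag; and for every vertex, the bags containing it form a connected subtree. Here edge (c,b) lies in no bag, so the decomposition is invalid.

No — edge (c,b) lies in no bag.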